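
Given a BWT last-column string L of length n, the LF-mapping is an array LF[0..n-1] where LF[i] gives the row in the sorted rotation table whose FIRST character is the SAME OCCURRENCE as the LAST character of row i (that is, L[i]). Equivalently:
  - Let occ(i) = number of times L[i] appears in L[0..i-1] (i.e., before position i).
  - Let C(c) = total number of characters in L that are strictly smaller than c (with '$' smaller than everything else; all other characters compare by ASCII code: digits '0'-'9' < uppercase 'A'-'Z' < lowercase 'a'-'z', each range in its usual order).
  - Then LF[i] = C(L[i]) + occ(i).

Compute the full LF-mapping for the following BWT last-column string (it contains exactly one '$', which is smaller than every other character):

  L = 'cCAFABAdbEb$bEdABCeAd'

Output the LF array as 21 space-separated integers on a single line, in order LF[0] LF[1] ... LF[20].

Answer: 16 8 1 12 2 6 3 17 13 10 14 0 15 11 18 4 7 9 20 5 19

Derivation:
Char counts: '$':1, 'A':5, 'B':2, 'C':2, 'E':2, 'F':1, 'b':3, 'c':1, 'd':3, 'e':1
C (first-col start): C('$')=0, C('A')=1, C('B')=6, C('C')=8, C('E')=10, C('F')=12, C('b')=13, C('c')=16, C('d')=17, C('e')=20
L[0]='c': occ=0, LF[0]=C('c')+0=16+0=16
L[1]='C': occ=0, LF[1]=C('C')+0=8+0=8
L[2]='A': occ=0, LF[2]=C('A')+0=1+0=1
L[3]='F': occ=0, LF[3]=C('F')+0=12+0=12
L[4]='A': occ=1, LF[4]=C('A')+1=1+1=2
L[5]='B': occ=0, LF[5]=C('B')+0=6+0=6
L[6]='A': occ=2, LF[6]=C('A')+2=1+2=3
L[7]='d': occ=0, LF[7]=C('d')+0=17+0=17
L[8]='b': occ=0, LF[8]=C('b')+0=13+0=13
L[9]='E': occ=0, LF[9]=C('E')+0=10+0=10
L[10]='b': occ=1, LF[10]=C('b')+1=13+1=14
L[11]='$': occ=0, LF[11]=C('$')+0=0+0=0
L[12]='b': occ=2, LF[12]=C('b')+2=13+2=15
L[13]='E': occ=1, LF[13]=C('E')+1=10+1=11
L[14]='d': occ=1, LF[14]=C('d')+1=17+1=18
L[15]='A': occ=3, LF[15]=C('A')+3=1+3=4
L[16]='B': occ=1, LF[16]=C('B')+1=6+1=7
L[17]='C': occ=1, LF[17]=C('C')+1=8+1=9
L[18]='e': occ=0, LF[18]=C('e')+0=20+0=20
L[19]='A': occ=4, LF[19]=C('A')+4=1+4=5
L[20]='d': occ=2, LF[20]=C('d')+2=17+2=19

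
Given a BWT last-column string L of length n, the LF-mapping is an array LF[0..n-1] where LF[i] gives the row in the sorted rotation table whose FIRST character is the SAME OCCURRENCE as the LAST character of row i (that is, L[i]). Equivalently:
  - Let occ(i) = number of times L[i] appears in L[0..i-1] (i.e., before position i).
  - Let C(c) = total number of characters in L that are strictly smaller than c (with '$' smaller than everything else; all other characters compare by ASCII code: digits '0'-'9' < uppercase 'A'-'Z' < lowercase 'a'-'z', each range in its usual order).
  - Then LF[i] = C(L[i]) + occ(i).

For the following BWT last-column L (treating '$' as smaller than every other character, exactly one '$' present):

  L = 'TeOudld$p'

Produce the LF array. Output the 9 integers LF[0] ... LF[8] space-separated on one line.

Answer: 2 5 1 8 3 6 4 0 7

Derivation:
Char counts: '$':1, 'O':1, 'T':1, 'd':2, 'e':1, 'l':1, 'p':1, 'u':1
C (first-col start): C('$')=0, C('O')=1, C('T')=2, C('d')=3, C('e')=5, C('l')=6, C('p')=7, C('u')=8
L[0]='T': occ=0, LF[0]=C('T')+0=2+0=2
L[1]='e': occ=0, LF[1]=C('e')+0=5+0=5
L[2]='O': occ=0, LF[2]=C('O')+0=1+0=1
L[3]='u': occ=0, LF[3]=C('u')+0=8+0=8
L[4]='d': occ=0, LF[4]=C('d')+0=3+0=3
L[5]='l': occ=0, LF[5]=C('l')+0=6+0=6
L[6]='d': occ=1, LF[6]=C('d')+1=3+1=4
L[7]='$': occ=0, LF[7]=C('$')+0=0+0=0
L[8]='p': occ=0, LF[8]=C('p')+0=7+0=7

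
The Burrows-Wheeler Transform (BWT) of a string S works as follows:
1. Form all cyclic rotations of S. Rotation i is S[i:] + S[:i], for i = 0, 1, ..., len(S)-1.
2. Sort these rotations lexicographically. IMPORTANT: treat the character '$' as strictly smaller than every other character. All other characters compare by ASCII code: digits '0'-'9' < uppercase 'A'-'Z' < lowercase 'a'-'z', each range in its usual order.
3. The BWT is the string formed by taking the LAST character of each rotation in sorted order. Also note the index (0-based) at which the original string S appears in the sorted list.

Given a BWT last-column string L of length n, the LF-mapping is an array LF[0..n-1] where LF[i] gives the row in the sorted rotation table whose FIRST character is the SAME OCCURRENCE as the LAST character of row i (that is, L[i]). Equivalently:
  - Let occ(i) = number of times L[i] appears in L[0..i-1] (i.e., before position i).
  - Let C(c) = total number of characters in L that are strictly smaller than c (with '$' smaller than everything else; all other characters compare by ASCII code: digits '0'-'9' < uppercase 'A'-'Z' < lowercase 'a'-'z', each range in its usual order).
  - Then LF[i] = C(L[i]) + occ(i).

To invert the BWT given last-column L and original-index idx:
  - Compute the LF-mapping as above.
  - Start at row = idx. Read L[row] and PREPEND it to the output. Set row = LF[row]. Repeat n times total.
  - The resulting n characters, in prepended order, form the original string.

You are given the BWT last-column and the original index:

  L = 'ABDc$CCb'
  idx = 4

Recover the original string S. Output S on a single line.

Answer: CbcCDBA$

Derivation:
LF mapping: 1 2 5 7 0 3 4 6
Walk LF starting at row 4, prepending L[row]:
  step 1: row=4, L[4]='$', prepend. Next row=LF[4]=0
  step 2: row=0, L[0]='A', prepend. Next row=LF[0]=1
  step 3: row=1, L[1]='B', prepend. Next row=LF[1]=2
  step 4: row=2, L[2]='D', prepend. Next row=LF[2]=5
  step 5: row=5, L[5]='C', prepend. Next row=LF[5]=3
  step 6: row=3, L[3]='c', prepend. Next row=LF[3]=7
  step 7: row=7, L[7]='b', prepend. Next row=LF[7]=6
  step 8: row=6, L[6]='C', prepend. Next row=LF[6]=4
Reversed output: CbcCDBA$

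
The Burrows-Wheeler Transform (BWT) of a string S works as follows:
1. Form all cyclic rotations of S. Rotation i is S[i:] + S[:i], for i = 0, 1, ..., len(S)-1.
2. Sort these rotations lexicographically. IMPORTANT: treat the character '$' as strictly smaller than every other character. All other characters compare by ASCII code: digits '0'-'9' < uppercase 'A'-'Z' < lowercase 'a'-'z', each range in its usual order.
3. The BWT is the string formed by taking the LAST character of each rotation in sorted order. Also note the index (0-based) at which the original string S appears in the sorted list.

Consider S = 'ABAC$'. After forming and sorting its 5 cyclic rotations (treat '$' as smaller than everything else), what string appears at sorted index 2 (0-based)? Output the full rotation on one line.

Answer: AC$AB

Derivation:
All 5 rotations (rotation i = S[i:]+S[:i]):
  rot[0] = ABAC$
  rot[1] = BAC$A
  rot[2] = AC$AB
  rot[3] = C$ABA
  rot[4] = $ABAC
Sorted (with $ < everything):
  sorted[0] = $ABAC
  sorted[1] = ABAC$
  sorted[2] = AC$AB
  sorted[3] = BAC$A
  sorted[4] = C$ABA
sorted[2] = AC$AB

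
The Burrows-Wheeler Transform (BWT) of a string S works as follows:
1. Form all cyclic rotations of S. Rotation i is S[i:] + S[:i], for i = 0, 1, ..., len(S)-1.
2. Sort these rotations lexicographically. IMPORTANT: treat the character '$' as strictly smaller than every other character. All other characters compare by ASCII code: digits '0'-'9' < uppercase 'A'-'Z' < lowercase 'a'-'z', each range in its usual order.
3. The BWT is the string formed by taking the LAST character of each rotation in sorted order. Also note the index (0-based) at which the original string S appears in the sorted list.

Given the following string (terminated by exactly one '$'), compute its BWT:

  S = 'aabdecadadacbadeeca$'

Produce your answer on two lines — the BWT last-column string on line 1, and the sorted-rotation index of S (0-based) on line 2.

All 20 rotations (rotation i = S[i:]+S[:i]):
  rot[0] = aabdecadadacbadeeca$
  rot[1] = abdecadadacbadeeca$a
  rot[2] = bdecadadacbadeeca$aa
  rot[3] = decadadacbadeeca$aab
  rot[4] = ecadadacbadeeca$aabd
  rot[5] = cadadacbadeeca$aabde
  rot[6] = adadacbadeeca$aabdec
  rot[7] = dadacbadeeca$aabdeca
  rot[8] = adacbadeeca$aabdecad
  rot[9] = dacbadeeca$aabdecada
  rot[10] = acbadeeca$aabdecadad
  rot[11] = cbadeeca$aabdecadada
  rot[12] = badeeca$aabdecadadac
  rot[13] = adeeca$aabdecadadacb
  rot[14] = deeca$aabdecadadacba
  rot[15] = eeca$aabdecadadacbad
  rot[16] = eca$aabdecadadacbade
  rot[17] = ca$aabdecadadacbadee
  rot[18] = a$aabdecadadacbadeec
  rot[19] = $aabdecadadacbadeeca
Sorted (with $ < everything):
  sorted[0] = $aabdecadadacbadeeca  (last char: 'a')
  sorted[1] = a$aabdecadadacbadeec  (last char: 'c')
  sorted[2] = aabdecadadacbadeeca$  (last char: '$')
  sorted[3] = abdecadadacbadeeca$a  (last char: 'a')
  sorted[4] = acbadeeca$aabdecadad  (last char: 'd')
  sorted[5] = adacbadeeca$aabdecad  (last char: 'd')
  sorted[6] = adadacbadeeca$aabdec  (last char: 'c')
  sorted[7] = adeeca$aabdecadadacb  (last char: 'b')
  sorted[8] = badeeca$aabdecadadac  (last char: 'c')
  sorted[9] = bdecadadacbadeeca$aa  (last char: 'a')
  sorted[10] = ca$aabdecadadacbadee  (last char: 'e')
  sorted[11] = cadadacbadeeca$aabde  (last char: 'e')
  sorted[12] = cbadeeca$aabdecadada  (last char: 'a')
  sorted[13] = dacbadeeca$aabdecada  (last char: 'a')
  sorted[14] = dadacbadeeca$aabdeca  (last char: 'a')
  sorted[15] = decadadacbadeeca$aab  (last char: 'b')
  sorted[16] = deeca$aabdecadadacba  (last char: 'a')
  sorted[17] = eca$aabdecadadacbade  (last char: 'e')
  sorted[18] = ecadadacbadeeca$aabd  (last char: 'd')
  sorted[19] = eeca$aabdecadadacbad  (last char: 'd')
Last column: ac$addcbcaeeaaabaedd
Original string S is at sorted index 2

Answer: ac$addcbcaeeaaabaedd
2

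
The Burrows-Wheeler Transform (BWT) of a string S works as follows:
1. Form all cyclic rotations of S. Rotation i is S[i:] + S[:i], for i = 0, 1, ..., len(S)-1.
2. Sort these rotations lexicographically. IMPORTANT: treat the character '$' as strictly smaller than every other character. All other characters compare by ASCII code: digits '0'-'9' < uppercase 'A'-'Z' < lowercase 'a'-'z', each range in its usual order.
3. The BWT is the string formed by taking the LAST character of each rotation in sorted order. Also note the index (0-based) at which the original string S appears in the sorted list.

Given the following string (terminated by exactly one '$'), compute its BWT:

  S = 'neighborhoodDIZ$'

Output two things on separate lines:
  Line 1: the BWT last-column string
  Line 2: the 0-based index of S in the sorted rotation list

All 16 rotations (rotation i = S[i:]+S[:i]):
  rot[0] = neighborhoodDIZ$
  rot[1] = eighborhoodDIZ$n
  rot[2] = ighborhoodDIZ$ne
  rot[3] = ghborhoodDIZ$nei
  rot[4] = hborhoodDIZ$neig
  rot[5] = borhoodDIZ$neigh
  rot[6] = orhoodDIZ$neighb
  rot[7] = rhoodDIZ$neighbo
  rot[8] = hoodDIZ$neighbor
  rot[9] = oodDIZ$neighborh
  rot[10] = odDIZ$neighborho
  rot[11] = dDIZ$neighborhoo
  rot[12] = DIZ$neighborhood
  rot[13] = IZ$neighborhoodD
  rot[14] = Z$neighborhoodDI
  rot[15] = $neighborhoodDIZ
Sorted (with $ < everything):
  sorted[0] = $neighborhoodDIZ  (last char: 'Z')
  sorted[1] = DIZ$neighborhood  (last char: 'd')
  sorted[2] = IZ$neighborhoodD  (last char: 'D')
  sorted[3] = Z$neighborhoodDI  (last char: 'I')
  sorted[4] = borhoodDIZ$neigh  (last char: 'h')
  sorted[5] = dDIZ$neighborhoo  (last char: 'o')
  sorted[6] = eighborhoodDIZ$n  (last char: 'n')
  sorted[7] = ghborhoodDIZ$nei  (last char: 'i')
  sorted[8] = hborhoodDIZ$neig  (last char: 'g')
  sorted[9] = hoodDIZ$neighbor  (last char: 'r')
  sorted[10] = ighborhoodDIZ$ne  (last char: 'e')
  sorted[11] = neighborhoodDIZ$  (last char: '$')
  sorted[12] = odDIZ$neighborho  (last char: 'o')
  sorted[13] = oodDIZ$neighborh  (last char: 'h')
  sorted[14] = orhoodDIZ$neighb  (last char: 'b')
  sorted[15] = rhoodDIZ$neighbo  (last char: 'o')
Last column: ZdDIhonigre$ohbo
Original string S is at sorted index 11

Answer: ZdDIhonigre$ohbo
11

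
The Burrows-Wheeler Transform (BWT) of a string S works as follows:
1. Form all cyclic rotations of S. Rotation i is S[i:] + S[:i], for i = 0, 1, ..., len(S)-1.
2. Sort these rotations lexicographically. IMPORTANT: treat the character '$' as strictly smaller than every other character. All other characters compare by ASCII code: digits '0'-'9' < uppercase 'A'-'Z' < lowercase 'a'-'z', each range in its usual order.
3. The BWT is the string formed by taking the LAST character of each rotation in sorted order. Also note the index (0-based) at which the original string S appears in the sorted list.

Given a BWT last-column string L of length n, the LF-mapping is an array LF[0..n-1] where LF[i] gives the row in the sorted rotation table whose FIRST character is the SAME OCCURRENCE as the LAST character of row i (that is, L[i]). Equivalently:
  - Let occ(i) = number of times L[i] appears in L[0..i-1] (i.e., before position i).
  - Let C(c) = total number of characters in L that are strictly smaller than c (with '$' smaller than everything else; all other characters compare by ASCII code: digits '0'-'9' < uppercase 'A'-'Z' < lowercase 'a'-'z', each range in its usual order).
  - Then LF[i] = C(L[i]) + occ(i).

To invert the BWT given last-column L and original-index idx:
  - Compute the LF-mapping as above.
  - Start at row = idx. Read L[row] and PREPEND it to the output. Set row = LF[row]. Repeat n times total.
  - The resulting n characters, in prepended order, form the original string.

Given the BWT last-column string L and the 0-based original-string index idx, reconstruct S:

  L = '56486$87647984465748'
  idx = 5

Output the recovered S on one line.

Answer: 4896847664464787585$

Derivation:
LF mapping: 6 8 1 15 9 0 16 12 10 2 13 19 17 3 4 11 7 14 5 18
Walk LF starting at row 5, prepending L[row]:
  step 1: row=5, L[5]='$', prepend. Next row=LF[5]=0
  step 2: row=0, L[0]='5', prepend. Next row=LF[0]=6
  step 3: row=6, L[6]='8', prepend. Next row=LF[6]=16
  step 4: row=16, L[16]='5', prepend. Next row=LF[16]=7
  step 5: row=7, L[7]='7', prepend. Next row=LF[7]=12
  step 6: row=12, L[12]='8', prepend. Next row=LF[12]=17
  step 7: row=17, L[17]='7', prepend. Next row=LF[17]=14
  step 8: row=14, L[14]='4', prepend. Next row=LF[14]=4
  step 9: row=4, L[4]='6', prepend. Next row=LF[4]=9
  step 10: row=9, L[9]='4', prepend. Next row=LF[9]=2
  step 11: row=2, L[2]='4', prepend. Next row=LF[2]=1
  step 12: row=1, L[1]='6', prepend. Next row=LF[1]=8
  step 13: row=8, L[8]='6', prepend. Next row=LF[8]=10
  step 14: row=10, L[10]='7', prepend. Next row=LF[10]=13
  step 15: row=13, L[13]='4', prepend. Next row=LF[13]=3
  step 16: row=3, L[3]='8', prepend. Next row=LF[3]=15
  step 17: row=15, L[15]='6', prepend. Next row=LF[15]=11
  step 18: row=11, L[11]='9', prepend. Next row=LF[11]=19
  step 19: row=19, L[19]='8', prepend. Next row=LF[19]=18
  step 20: row=18, L[18]='4', prepend. Next row=LF[18]=5
Reversed output: 4896847664464787585$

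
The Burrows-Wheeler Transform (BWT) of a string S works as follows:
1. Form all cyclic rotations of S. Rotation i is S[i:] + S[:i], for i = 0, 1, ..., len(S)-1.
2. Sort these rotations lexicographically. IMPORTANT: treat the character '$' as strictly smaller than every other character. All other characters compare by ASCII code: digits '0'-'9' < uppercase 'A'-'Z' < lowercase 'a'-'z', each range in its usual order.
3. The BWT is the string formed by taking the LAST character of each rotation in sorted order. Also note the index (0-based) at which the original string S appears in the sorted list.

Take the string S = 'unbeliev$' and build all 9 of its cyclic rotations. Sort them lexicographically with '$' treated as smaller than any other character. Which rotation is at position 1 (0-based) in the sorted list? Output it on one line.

Answer: believ$un

Derivation:
All 9 rotations (rotation i = S[i:]+S[:i]):
  rot[0] = unbeliev$
  rot[1] = nbeliev$u
  rot[2] = believ$un
  rot[3] = eliev$unb
  rot[4] = liev$unbe
  rot[5] = iev$unbel
  rot[6] = ev$unbeli
  rot[7] = v$unbelie
  rot[8] = $unbeliev
Sorted (with $ < everything):
  sorted[0] = $unbeliev
  sorted[1] = believ$un
  sorted[2] = eliev$unb
  sorted[3] = ev$unbeli
  sorted[4] = iev$unbel
  sorted[5] = liev$unbe
  sorted[6] = nbeliev$u
  sorted[7] = unbeliev$
  sorted[8] = v$unbelie
sorted[1] = believ$un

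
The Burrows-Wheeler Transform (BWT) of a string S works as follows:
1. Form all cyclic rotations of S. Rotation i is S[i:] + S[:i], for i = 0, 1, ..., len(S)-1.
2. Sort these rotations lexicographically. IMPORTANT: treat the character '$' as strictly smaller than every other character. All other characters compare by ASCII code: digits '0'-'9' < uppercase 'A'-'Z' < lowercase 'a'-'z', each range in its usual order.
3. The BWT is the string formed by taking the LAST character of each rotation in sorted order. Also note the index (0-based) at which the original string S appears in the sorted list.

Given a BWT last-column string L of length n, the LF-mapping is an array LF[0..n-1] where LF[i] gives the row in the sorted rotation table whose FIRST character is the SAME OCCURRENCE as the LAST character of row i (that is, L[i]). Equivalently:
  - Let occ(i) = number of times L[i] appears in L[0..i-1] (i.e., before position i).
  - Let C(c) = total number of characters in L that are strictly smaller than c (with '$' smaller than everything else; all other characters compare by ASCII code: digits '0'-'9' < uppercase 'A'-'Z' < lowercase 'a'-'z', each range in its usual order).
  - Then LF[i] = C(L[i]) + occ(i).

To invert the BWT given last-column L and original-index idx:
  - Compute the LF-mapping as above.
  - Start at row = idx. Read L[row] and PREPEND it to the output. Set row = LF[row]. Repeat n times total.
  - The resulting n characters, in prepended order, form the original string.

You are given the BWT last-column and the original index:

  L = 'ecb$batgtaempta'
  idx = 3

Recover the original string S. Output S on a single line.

LF mapping: 7 6 4 0 5 1 12 9 13 2 8 10 11 14 3
Walk LF starting at row 3, prepending L[row]:
  step 1: row=3, L[3]='$', prepend. Next row=LF[3]=0
  step 2: row=0, L[0]='e', prepend. Next row=LF[0]=7
  step 3: row=7, L[7]='g', prepend. Next row=LF[7]=9
  step 4: row=9, L[9]='a', prepend. Next row=LF[9]=2
  step 5: row=2, L[2]='b', prepend. Next row=LF[2]=4
  step 6: row=4, L[4]='b', prepend. Next row=LF[4]=5
  step 7: row=5, L[5]='a', prepend. Next row=LF[5]=1
  step 8: row=1, L[1]='c', prepend. Next row=LF[1]=6
  step 9: row=6, L[6]='t', prepend. Next row=LF[6]=12
  step 10: row=12, L[12]='p', prepend. Next row=LF[12]=11
  step 11: row=11, L[11]='m', prepend. Next row=LF[11]=10
  step 12: row=10, L[10]='e', prepend. Next row=LF[10]=8
  step 13: row=8, L[8]='t', prepend. Next row=LF[8]=13
  step 14: row=13, L[13]='t', prepend. Next row=LF[13]=14
  step 15: row=14, L[14]='a', prepend. Next row=LF[14]=3
Reversed output: attemptcabbage$

Answer: attemptcabbage$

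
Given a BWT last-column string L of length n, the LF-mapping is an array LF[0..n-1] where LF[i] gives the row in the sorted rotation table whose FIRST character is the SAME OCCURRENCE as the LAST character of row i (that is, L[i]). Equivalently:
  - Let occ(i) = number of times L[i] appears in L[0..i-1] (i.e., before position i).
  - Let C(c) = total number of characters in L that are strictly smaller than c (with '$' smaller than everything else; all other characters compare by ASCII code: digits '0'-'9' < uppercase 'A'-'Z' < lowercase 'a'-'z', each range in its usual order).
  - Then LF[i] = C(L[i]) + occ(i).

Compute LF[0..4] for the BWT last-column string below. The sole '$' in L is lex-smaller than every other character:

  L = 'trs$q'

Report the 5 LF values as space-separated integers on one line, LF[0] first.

Char counts: '$':1, 'q':1, 'r':1, 's':1, 't':1
C (first-col start): C('$')=0, C('q')=1, C('r')=2, C('s')=3, C('t')=4
L[0]='t': occ=0, LF[0]=C('t')+0=4+0=4
L[1]='r': occ=0, LF[1]=C('r')+0=2+0=2
L[2]='s': occ=0, LF[2]=C('s')+0=3+0=3
L[3]='$': occ=0, LF[3]=C('$')+0=0+0=0
L[4]='q': occ=0, LF[4]=C('q')+0=1+0=1

Answer: 4 2 3 0 1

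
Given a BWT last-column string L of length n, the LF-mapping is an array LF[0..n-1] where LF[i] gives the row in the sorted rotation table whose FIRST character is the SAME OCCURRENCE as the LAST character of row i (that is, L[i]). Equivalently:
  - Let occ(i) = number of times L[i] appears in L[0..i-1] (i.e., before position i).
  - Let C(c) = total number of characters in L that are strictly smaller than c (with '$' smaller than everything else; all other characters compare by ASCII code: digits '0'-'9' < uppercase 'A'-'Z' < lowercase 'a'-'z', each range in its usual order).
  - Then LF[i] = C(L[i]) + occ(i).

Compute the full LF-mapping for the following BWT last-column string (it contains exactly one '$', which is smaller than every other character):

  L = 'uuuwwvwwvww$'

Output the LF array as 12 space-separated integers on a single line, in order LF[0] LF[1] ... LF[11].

Answer: 1 2 3 6 7 4 8 9 5 10 11 0

Derivation:
Char counts: '$':1, 'u':3, 'v':2, 'w':6
C (first-col start): C('$')=0, C('u')=1, C('v')=4, C('w')=6
L[0]='u': occ=0, LF[0]=C('u')+0=1+0=1
L[1]='u': occ=1, LF[1]=C('u')+1=1+1=2
L[2]='u': occ=2, LF[2]=C('u')+2=1+2=3
L[3]='w': occ=0, LF[3]=C('w')+0=6+0=6
L[4]='w': occ=1, LF[4]=C('w')+1=6+1=7
L[5]='v': occ=0, LF[5]=C('v')+0=4+0=4
L[6]='w': occ=2, LF[6]=C('w')+2=6+2=8
L[7]='w': occ=3, LF[7]=C('w')+3=6+3=9
L[8]='v': occ=1, LF[8]=C('v')+1=4+1=5
L[9]='w': occ=4, LF[9]=C('w')+4=6+4=10
L[10]='w': occ=5, LF[10]=C('w')+5=6+5=11
L[11]='$': occ=0, LF[11]=C('$')+0=0+0=0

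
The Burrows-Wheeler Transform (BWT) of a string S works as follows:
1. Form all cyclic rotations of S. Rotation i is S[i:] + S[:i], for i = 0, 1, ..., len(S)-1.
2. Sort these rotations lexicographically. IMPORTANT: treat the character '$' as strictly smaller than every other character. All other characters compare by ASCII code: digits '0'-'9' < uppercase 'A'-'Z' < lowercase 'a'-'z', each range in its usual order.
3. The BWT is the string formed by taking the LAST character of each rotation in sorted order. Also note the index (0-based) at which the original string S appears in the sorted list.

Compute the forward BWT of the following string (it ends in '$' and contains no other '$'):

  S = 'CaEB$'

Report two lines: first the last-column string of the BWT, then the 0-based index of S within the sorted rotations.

All 5 rotations (rotation i = S[i:]+S[:i]):
  rot[0] = CaEB$
  rot[1] = aEB$C
  rot[2] = EB$Ca
  rot[3] = B$CaE
  rot[4] = $CaEB
Sorted (with $ < everything):
  sorted[0] = $CaEB  (last char: 'B')
  sorted[1] = B$CaE  (last char: 'E')
  sorted[2] = CaEB$  (last char: '$')
  sorted[3] = EB$Ca  (last char: 'a')
  sorted[4] = aEB$C  (last char: 'C')
Last column: BE$aC
Original string S is at sorted index 2

Answer: BE$aC
2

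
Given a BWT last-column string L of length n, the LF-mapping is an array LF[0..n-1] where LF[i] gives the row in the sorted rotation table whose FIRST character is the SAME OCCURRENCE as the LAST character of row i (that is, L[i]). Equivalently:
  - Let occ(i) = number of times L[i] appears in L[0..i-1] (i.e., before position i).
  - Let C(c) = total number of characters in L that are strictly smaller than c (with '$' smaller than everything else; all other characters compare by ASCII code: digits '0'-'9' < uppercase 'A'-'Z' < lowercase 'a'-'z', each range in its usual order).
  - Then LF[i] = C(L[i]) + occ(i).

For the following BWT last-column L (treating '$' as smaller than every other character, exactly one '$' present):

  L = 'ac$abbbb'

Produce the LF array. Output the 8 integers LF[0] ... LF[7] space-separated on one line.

Char counts: '$':1, 'a':2, 'b':4, 'c':1
C (first-col start): C('$')=0, C('a')=1, C('b')=3, C('c')=7
L[0]='a': occ=0, LF[0]=C('a')+0=1+0=1
L[1]='c': occ=0, LF[1]=C('c')+0=7+0=7
L[2]='$': occ=0, LF[2]=C('$')+0=0+0=0
L[3]='a': occ=1, LF[3]=C('a')+1=1+1=2
L[4]='b': occ=0, LF[4]=C('b')+0=3+0=3
L[5]='b': occ=1, LF[5]=C('b')+1=3+1=4
L[6]='b': occ=2, LF[6]=C('b')+2=3+2=5
L[7]='b': occ=3, LF[7]=C('b')+3=3+3=6

Answer: 1 7 0 2 3 4 5 6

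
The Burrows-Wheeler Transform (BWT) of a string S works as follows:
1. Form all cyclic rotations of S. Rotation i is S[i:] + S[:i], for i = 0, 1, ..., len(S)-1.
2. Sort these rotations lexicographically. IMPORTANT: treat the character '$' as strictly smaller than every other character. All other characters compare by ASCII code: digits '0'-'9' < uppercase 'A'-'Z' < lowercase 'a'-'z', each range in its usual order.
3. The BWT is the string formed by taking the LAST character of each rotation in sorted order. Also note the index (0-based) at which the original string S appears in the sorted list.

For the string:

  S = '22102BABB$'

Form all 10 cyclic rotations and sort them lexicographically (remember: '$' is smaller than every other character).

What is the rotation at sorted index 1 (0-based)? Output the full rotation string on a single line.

All 10 rotations (rotation i = S[i:]+S[:i]):
  rot[0] = 22102BABB$
  rot[1] = 2102BABB$2
  rot[2] = 102BABB$22
  rot[3] = 02BABB$221
  rot[4] = 2BABB$2210
  rot[5] = BABB$22102
  rot[6] = ABB$22102B
  rot[7] = BB$22102BA
  rot[8] = B$22102BAB
  rot[9] = $22102BABB
Sorted (with $ < everything):
  sorted[0] = $22102BABB
  sorted[1] = 02BABB$221
  sorted[2] = 102BABB$22
  sorted[3] = 2102BABB$2
  sorted[4] = 22102BABB$
  sorted[5] = 2BABB$2210
  sorted[6] = ABB$22102B
  sorted[7] = B$22102BAB
  sorted[8] = BABB$22102
  sorted[9] = BB$22102BA
sorted[1] = 02BABB$221

Answer: 02BABB$221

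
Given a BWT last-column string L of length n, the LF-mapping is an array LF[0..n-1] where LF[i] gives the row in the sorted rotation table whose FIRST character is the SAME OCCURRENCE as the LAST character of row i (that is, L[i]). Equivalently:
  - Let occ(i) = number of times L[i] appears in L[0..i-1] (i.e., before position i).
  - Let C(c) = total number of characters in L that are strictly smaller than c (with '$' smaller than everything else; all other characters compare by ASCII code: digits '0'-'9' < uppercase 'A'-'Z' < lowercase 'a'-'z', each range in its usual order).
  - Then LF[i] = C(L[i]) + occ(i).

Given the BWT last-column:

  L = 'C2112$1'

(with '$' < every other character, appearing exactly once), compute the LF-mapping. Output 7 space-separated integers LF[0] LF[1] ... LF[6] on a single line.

Char counts: '$':1, '1':3, '2':2, 'C':1
C (first-col start): C('$')=0, C('1')=1, C('2')=4, C('C')=6
L[0]='C': occ=0, LF[0]=C('C')+0=6+0=6
L[1]='2': occ=0, LF[1]=C('2')+0=4+0=4
L[2]='1': occ=0, LF[2]=C('1')+0=1+0=1
L[3]='1': occ=1, LF[3]=C('1')+1=1+1=2
L[4]='2': occ=1, LF[4]=C('2')+1=4+1=5
L[5]='$': occ=0, LF[5]=C('$')+0=0+0=0
L[6]='1': occ=2, LF[6]=C('1')+2=1+2=3

Answer: 6 4 1 2 5 0 3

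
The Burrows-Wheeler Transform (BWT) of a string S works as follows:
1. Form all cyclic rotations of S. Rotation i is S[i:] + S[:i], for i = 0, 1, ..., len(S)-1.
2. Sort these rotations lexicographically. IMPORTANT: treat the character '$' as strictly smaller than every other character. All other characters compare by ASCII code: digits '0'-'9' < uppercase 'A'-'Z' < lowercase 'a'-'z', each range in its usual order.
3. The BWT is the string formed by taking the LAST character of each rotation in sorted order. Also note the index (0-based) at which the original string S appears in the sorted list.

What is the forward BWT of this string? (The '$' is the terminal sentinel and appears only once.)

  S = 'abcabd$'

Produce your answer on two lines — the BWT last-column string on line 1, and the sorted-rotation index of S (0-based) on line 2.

All 7 rotations (rotation i = S[i:]+S[:i]):
  rot[0] = abcabd$
  rot[1] = bcabd$a
  rot[2] = cabd$ab
  rot[3] = abd$abc
  rot[4] = bd$abca
  rot[5] = d$abcab
  rot[6] = $abcabd
Sorted (with $ < everything):
  sorted[0] = $abcabd  (last char: 'd')
  sorted[1] = abcabd$  (last char: '$')
  sorted[2] = abd$abc  (last char: 'c')
  sorted[3] = bcabd$a  (last char: 'a')
  sorted[4] = bd$abca  (last char: 'a')
  sorted[5] = cabd$ab  (last char: 'b')
  sorted[6] = d$abcab  (last char: 'b')
Last column: d$caabb
Original string S is at sorted index 1

Answer: d$caabb
1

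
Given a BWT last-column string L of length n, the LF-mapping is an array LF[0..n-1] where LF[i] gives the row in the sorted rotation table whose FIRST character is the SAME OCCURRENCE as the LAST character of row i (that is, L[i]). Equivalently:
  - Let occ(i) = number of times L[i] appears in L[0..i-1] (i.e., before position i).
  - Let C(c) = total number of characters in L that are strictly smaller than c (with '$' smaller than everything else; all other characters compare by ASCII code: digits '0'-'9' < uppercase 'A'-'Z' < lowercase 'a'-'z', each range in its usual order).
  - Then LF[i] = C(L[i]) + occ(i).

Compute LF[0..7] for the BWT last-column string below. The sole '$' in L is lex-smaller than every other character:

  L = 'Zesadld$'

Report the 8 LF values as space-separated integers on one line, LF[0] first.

Char counts: '$':1, 'Z':1, 'a':1, 'd':2, 'e':1, 'l':1, 's':1
C (first-col start): C('$')=0, C('Z')=1, C('a')=2, C('d')=3, C('e')=5, C('l')=6, C('s')=7
L[0]='Z': occ=0, LF[0]=C('Z')+0=1+0=1
L[1]='e': occ=0, LF[1]=C('e')+0=5+0=5
L[2]='s': occ=0, LF[2]=C('s')+0=7+0=7
L[3]='a': occ=0, LF[3]=C('a')+0=2+0=2
L[4]='d': occ=0, LF[4]=C('d')+0=3+0=3
L[5]='l': occ=0, LF[5]=C('l')+0=6+0=6
L[6]='d': occ=1, LF[6]=C('d')+1=3+1=4
L[7]='$': occ=0, LF[7]=C('$')+0=0+0=0

Answer: 1 5 7 2 3 6 4 0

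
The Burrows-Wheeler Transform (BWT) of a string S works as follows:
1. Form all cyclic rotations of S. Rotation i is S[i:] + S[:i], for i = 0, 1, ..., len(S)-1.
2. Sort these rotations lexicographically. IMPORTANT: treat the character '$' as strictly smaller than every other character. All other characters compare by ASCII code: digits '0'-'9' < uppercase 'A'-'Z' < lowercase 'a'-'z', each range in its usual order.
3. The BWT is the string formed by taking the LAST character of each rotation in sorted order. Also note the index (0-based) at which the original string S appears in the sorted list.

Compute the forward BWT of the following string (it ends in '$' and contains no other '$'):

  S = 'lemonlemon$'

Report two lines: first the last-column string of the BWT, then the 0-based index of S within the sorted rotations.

Answer: nlln$eeoomm
4

Derivation:
All 11 rotations (rotation i = S[i:]+S[:i]):
  rot[0] = lemonlemon$
  rot[1] = emonlemon$l
  rot[2] = monlemon$le
  rot[3] = onlemon$lem
  rot[4] = nlemon$lemo
  rot[5] = lemon$lemon
  rot[6] = emon$lemonl
  rot[7] = mon$lemonle
  rot[8] = on$lemonlem
  rot[9] = n$lemonlemo
  rot[10] = $lemonlemon
Sorted (with $ < everything):
  sorted[0] = $lemonlemon  (last char: 'n')
  sorted[1] = emon$lemonl  (last char: 'l')
  sorted[2] = emonlemon$l  (last char: 'l')
  sorted[3] = lemon$lemon  (last char: 'n')
  sorted[4] = lemonlemon$  (last char: '$')
  sorted[5] = mon$lemonle  (last char: 'e')
  sorted[6] = monlemon$le  (last char: 'e')
  sorted[7] = n$lemonlemo  (last char: 'o')
  sorted[8] = nlemon$lemo  (last char: 'o')
  sorted[9] = on$lemonlem  (last char: 'm')
  sorted[10] = onlemon$lem  (last char: 'm')
Last column: nlln$eeoomm
Original string S is at sorted index 4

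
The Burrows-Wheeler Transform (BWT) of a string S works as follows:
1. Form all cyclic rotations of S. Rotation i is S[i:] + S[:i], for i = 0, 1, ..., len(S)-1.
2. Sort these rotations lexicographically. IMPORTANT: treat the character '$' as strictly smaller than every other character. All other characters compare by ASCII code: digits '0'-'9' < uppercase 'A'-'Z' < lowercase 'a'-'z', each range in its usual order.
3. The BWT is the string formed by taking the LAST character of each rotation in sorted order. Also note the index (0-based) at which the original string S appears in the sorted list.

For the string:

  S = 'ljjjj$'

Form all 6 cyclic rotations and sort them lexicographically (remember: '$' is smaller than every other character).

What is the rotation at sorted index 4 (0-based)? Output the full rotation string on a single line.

Answer: jjjj$l

Derivation:
All 6 rotations (rotation i = S[i:]+S[:i]):
  rot[0] = ljjjj$
  rot[1] = jjjj$l
  rot[2] = jjj$lj
  rot[3] = jj$ljj
  rot[4] = j$ljjj
  rot[5] = $ljjjj
Sorted (with $ < everything):
  sorted[0] = $ljjjj
  sorted[1] = j$ljjj
  sorted[2] = jj$ljj
  sorted[3] = jjj$lj
  sorted[4] = jjjj$l
  sorted[5] = ljjjj$
sorted[4] = jjjj$l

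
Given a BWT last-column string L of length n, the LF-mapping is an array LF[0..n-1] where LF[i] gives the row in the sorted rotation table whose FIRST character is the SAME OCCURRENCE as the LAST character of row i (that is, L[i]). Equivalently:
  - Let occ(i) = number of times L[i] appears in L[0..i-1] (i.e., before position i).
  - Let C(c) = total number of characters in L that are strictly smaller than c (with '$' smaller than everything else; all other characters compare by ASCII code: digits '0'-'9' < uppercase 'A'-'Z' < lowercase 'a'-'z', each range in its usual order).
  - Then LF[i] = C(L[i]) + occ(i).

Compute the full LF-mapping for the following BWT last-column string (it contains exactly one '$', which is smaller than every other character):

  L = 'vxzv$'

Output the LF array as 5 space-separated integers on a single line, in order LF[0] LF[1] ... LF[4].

Char counts: '$':1, 'v':2, 'x':1, 'z':1
C (first-col start): C('$')=0, C('v')=1, C('x')=3, C('z')=4
L[0]='v': occ=0, LF[0]=C('v')+0=1+0=1
L[1]='x': occ=0, LF[1]=C('x')+0=3+0=3
L[2]='z': occ=0, LF[2]=C('z')+0=4+0=4
L[3]='v': occ=1, LF[3]=C('v')+1=1+1=2
L[4]='$': occ=0, LF[4]=C('$')+0=0+0=0

Answer: 1 3 4 2 0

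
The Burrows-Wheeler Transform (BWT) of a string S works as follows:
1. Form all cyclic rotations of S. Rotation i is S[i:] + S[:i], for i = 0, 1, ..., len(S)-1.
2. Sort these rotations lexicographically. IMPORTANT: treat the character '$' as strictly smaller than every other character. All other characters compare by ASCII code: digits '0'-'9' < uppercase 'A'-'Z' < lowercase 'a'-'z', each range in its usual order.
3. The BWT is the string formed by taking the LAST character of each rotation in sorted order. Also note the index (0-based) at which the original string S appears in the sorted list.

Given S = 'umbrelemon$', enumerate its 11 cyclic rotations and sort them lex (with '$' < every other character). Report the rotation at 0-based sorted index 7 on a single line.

Answer: n$umbrelemo

Derivation:
All 11 rotations (rotation i = S[i:]+S[:i]):
  rot[0] = umbrelemon$
  rot[1] = mbrelemon$u
  rot[2] = brelemon$um
  rot[3] = relemon$umb
  rot[4] = elemon$umbr
  rot[5] = lemon$umbre
  rot[6] = emon$umbrel
  rot[7] = mon$umbrele
  rot[8] = on$umbrelem
  rot[9] = n$umbrelemo
  rot[10] = $umbrelemon
Sorted (with $ < everything):
  sorted[0] = $umbrelemon
  sorted[1] = brelemon$um
  sorted[2] = elemon$umbr
  sorted[3] = emon$umbrel
  sorted[4] = lemon$umbre
  sorted[5] = mbrelemon$u
  sorted[6] = mon$umbrele
  sorted[7] = n$umbrelemo
  sorted[8] = on$umbrelem
  sorted[9] = relemon$umb
  sorted[10] = umbrelemon$
sorted[7] = n$umbrelemo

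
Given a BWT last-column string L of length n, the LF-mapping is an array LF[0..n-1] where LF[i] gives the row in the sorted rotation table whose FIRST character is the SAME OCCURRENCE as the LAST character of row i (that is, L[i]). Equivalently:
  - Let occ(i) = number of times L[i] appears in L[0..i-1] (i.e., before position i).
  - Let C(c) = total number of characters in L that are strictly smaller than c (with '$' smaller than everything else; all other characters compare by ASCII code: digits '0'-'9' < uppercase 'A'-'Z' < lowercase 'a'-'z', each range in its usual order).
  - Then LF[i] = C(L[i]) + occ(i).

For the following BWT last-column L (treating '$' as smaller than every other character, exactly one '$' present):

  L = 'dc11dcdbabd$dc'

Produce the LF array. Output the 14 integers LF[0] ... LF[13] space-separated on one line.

Char counts: '$':1, '1':2, 'a':1, 'b':2, 'c':3, 'd':5
C (first-col start): C('$')=0, C('1')=1, C('a')=3, C('b')=4, C('c')=6, C('d')=9
L[0]='d': occ=0, LF[0]=C('d')+0=9+0=9
L[1]='c': occ=0, LF[1]=C('c')+0=6+0=6
L[2]='1': occ=0, LF[2]=C('1')+0=1+0=1
L[3]='1': occ=1, LF[3]=C('1')+1=1+1=2
L[4]='d': occ=1, LF[4]=C('d')+1=9+1=10
L[5]='c': occ=1, LF[5]=C('c')+1=6+1=7
L[6]='d': occ=2, LF[6]=C('d')+2=9+2=11
L[7]='b': occ=0, LF[7]=C('b')+0=4+0=4
L[8]='a': occ=0, LF[8]=C('a')+0=3+0=3
L[9]='b': occ=1, LF[9]=C('b')+1=4+1=5
L[10]='d': occ=3, LF[10]=C('d')+3=9+3=12
L[11]='$': occ=0, LF[11]=C('$')+0=0+0=0
L[12]='d': occ=4, LF[12]=C('d')+4=9+4=13
L[13]='c': occ=2, LF[13]=C('c')+2=6+2=8

Answer: 9 6 1 2 10 7 11 4 3 5 12 0 13 8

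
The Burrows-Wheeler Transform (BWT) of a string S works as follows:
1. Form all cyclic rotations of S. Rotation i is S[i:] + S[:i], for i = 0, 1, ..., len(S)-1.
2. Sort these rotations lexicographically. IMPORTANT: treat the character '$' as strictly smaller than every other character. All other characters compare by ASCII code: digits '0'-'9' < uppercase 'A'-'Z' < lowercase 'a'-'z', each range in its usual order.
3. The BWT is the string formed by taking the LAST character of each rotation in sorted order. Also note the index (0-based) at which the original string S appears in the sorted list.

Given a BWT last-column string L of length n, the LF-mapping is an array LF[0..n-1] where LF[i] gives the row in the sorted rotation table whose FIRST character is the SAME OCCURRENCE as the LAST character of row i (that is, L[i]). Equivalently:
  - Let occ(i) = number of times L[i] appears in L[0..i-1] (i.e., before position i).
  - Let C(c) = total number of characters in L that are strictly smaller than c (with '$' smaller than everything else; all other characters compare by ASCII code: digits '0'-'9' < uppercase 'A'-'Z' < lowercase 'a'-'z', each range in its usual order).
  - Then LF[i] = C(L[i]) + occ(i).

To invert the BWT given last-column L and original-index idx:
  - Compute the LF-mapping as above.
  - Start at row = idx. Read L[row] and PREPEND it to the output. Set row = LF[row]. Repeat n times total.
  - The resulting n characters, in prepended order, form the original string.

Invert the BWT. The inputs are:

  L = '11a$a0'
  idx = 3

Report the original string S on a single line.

LF mapping: 2 3 4 0 5 1
Walk LF starting at row 3, prepending L[row]:
  step 1: row=3, L[3]='$', prepend. Next row=LF[3]=0
  step 2: row=0, L[0]='1', prepend. Next row=LF[0]=2
  step 3: row=2, L[2]='a', prepend. Next row=LF[2]=4
  step 4: row=4, L[4]='a', prepend. Next row=LF[4]=5
  step 5: row=5, L[5]='0', prepend. Next row=LF[5]=1
  step 6: row=1, L[1]='1', prepend. Next row=LF[1]=3
Reversed output: 10aa1$

Answer: 10aa1$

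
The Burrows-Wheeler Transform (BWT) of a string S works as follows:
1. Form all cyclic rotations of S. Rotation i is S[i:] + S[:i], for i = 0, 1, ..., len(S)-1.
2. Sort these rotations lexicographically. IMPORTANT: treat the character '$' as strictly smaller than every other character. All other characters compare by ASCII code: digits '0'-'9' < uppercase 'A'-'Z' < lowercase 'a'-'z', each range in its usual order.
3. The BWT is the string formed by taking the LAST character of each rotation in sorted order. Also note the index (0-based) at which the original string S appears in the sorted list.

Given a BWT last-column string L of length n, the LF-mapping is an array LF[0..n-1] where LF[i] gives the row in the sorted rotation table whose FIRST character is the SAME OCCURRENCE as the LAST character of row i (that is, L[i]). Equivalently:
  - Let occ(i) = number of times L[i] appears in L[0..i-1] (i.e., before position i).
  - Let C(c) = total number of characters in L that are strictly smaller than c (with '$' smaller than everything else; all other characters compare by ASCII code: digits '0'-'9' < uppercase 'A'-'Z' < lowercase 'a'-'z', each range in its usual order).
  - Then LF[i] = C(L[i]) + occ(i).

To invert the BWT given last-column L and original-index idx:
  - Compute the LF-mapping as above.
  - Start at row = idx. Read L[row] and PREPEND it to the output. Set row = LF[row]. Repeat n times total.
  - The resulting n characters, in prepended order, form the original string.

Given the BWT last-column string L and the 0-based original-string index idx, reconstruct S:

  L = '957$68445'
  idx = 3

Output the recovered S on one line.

Answer: 54748659$

Derivation:
LF mapping: 8 3 6 0 5 7 1 2 4
Walk LF starting at row 3, prepending L[row]:
  step 1: row=3, L[3]='$', prepend. Next row=LF[3]=0
  step 2: row=0, L[0]='9', prepend. Next row=LF[0]=8
  step 3: row=8, L[8]='5', prepend. Next row=LF[8]=4
  step 4: row=4, L[4]='6', prepend. Next row=LF[4]=5
  step 5: row=5, L[5]='8', prepend. Next row=LF[5]=7
  step 6: row=7, L[7]='4', prepend. Next row=LF[7]=2
  step 7: row=2, L[2]='7', prepend. Next row=LF[2]=6
  step 8: row=6, L[6]='4', prepend. Next row=LF[6]=1
  step 9: row=1, L[1]='5', prepend. Next row=LF[1]=3
Reversed output: 54748659$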